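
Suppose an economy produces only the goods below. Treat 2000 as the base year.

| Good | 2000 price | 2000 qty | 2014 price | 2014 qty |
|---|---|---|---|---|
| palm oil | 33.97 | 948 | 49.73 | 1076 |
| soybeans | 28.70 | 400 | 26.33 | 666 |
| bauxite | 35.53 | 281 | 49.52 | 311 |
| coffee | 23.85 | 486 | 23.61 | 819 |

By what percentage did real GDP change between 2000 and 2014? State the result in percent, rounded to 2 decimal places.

32.16%

Real GDP 2000 = Nominal GDP 2000 = 33.97·948 + 28.70·400 + 35.53·281 + 23.85·486 = 65258.59.
Real GDP 2014 (at 2000 prices) = 33.97·1076 + 28.70·666 + 35.53·311 + 23.85·819 = 86248.90.
Real growth = 86248.90/65258.59 − 1 = 0.3216.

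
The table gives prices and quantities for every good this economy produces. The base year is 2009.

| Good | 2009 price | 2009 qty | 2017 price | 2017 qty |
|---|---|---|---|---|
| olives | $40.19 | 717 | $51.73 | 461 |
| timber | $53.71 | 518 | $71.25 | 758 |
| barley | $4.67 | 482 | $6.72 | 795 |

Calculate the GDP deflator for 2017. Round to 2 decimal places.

132.16

Nominal GDP 2017 = 51.73·461 + 71.25·758 + 6.72·795 = 83197.43.
Real GDP 2017 (at 2009 prices) = 40.19·461 + 53.71·758 + 4.67·795 = 62952.42.
Deflator = Nominal/Real × 100 = 83197.43/62952.42 × 100 = 132.159.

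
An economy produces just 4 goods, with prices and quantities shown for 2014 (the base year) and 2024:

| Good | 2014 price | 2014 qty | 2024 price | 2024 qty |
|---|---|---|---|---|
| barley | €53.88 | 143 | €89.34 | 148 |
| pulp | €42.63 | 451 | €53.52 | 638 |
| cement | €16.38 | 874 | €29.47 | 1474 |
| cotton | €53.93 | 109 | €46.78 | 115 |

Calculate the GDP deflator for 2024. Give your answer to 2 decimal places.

Nominal GDP 2024 = 89.34·148 + 53.52·638 + 29.47·1474 + 46.78·115 = 96186.56.
Real GDP 2024 (at 2014 prices) = 53.88·148 + 42.63·638 + 16.38·1474 + 53.93·115 = 65518.25.
Deflator = Nominal/Real × 100 = 96186.56/65518.25 × 100 = 146.809.

146.81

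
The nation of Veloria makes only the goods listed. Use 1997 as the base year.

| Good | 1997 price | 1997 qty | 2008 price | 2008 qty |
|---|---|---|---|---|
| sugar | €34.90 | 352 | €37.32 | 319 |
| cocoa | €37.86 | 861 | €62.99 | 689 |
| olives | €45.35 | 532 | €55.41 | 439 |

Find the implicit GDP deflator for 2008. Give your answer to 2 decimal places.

Nominal GDP 2008 = 37.32·319 + 62.99·689 + 55.41·439 = 79630.18.
Real GDP 2008 (at 1997 prices) = 34.90·319 + 37.86·689 + 45.35·439 = 57127.29.
Deflator = Nominal/Real × 100 = 79630.18/57127.29 × 100 = 139.391.

139.39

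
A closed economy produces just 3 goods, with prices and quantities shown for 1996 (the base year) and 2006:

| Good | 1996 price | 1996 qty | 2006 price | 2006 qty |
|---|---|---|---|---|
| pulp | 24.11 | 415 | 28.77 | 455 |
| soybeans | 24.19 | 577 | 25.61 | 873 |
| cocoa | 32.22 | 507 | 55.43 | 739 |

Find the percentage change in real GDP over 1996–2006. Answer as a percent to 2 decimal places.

Real GDP 1996 = Nominal GDP 1996 = 24.11·415 + 24.19·577 + 32.22·507 = 40298.82.
Real GDP 2006 (at 1996 prices) = 24.11·455 + 24.19·873 + 32.22·739 = 55898.50.
Real growth = 55898.50/40298.82 − 1 = 0.3871.

38.71%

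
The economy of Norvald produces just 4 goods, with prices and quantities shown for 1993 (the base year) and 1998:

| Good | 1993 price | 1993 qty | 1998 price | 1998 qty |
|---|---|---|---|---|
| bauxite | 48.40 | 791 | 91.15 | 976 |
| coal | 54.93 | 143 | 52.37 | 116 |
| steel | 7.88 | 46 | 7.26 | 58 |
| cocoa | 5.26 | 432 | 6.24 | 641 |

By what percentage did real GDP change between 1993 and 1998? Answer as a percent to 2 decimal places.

17.77%

Real GDP 1993 = Nominal GDP 1993 = 48.40·791 + 54.93·143 + 7.88·46 + 5.26·432 = 48774.19.
Real GDP 1998 (at 1993 prices) = 48.40·976 + 54.93·116 + 7.88·58 + 5.26·641 = 57438.98.
Real growth = 57438.98/48774.19 − 1 = 0.1777.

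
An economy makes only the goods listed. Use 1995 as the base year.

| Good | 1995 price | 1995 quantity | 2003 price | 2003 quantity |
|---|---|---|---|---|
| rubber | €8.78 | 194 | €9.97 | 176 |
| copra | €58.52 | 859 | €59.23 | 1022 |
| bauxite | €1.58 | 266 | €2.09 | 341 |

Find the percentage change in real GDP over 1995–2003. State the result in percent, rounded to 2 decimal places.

Real GDP 1995 = Nominal GDP 1995 = 8.78·194 + 58.52·859 + 1.58·266 = 52392.28.
Real GDP 2003 (at 1995 prices) = 8.78·176 + 58.52·1022 + 1.58·341 = 61891.50.
Real growth = 61891.50/52392.28 − 1 = 0.1813.

18.13%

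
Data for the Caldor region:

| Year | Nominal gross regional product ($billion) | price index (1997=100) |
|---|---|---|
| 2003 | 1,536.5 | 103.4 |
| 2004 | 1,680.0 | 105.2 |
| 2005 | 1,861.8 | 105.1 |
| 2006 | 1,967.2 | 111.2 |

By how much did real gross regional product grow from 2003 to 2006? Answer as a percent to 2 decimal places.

19.05%

Real gross regional product 2003 = 1536.5/1.034 = 1485.98.
Real gross regional product 2006 = 1967.2/1.112 = 1769.06.
Change = 1769.06/1485.98 − 1 = 0.1905.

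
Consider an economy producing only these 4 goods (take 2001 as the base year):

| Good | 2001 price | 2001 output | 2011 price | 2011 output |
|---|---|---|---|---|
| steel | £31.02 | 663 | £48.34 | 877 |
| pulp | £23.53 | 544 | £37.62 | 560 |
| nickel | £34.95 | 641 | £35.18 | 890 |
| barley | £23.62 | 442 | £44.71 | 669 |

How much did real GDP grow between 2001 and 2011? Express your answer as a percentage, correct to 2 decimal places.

Real GDP 2001 = Nominal GDP 2001 = 31.02·663 + 23.53·544 + 34.95·641 + 23.62·442 = 66209.57.
Real GDP 2011 (at 2001 prices) = 31.02·877 + 23.53·560 + 34.95·890 + 23.62·669 = 87288.62.
Real growth = 87288.62/66209.57 − 1 = 0.3184.

31.84%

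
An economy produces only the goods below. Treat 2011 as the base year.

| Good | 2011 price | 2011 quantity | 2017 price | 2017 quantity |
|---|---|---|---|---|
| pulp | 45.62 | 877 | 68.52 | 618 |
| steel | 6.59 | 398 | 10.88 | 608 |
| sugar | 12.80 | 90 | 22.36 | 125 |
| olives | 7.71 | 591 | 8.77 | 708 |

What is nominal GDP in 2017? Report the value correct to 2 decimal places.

Nominal GDP 2017 = Σ (p_2017 × q_2017) = 68.52·618 + 10.88·608 + 22.36·125 + 8.77·708 = 57964.56.

57964.56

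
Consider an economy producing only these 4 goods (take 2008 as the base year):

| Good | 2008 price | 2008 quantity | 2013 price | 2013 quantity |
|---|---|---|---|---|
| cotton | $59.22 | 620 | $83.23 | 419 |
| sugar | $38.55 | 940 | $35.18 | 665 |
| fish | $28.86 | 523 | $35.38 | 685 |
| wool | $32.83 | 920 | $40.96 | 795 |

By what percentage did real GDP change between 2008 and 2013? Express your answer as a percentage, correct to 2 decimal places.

-18.55%

Real GDP 2008 = Nominal GDP 2008 = 59.22·620 + 38.55·940 + 28.86·523 + 32.83·920 = 118250.78.
Real GDP 2013 (at 2008 prices) = 59.22·419 + 38.55·665 + 28.86·685 + 32.83·795 = 96317.88.
Real growth = 96317.88/118250.78 − 1 = -0.1855.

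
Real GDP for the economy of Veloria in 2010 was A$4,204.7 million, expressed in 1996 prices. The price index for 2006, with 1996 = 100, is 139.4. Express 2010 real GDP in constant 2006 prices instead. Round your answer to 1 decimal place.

Real GDP in 2006 prices = Real GDP in 1996 prices × (P_2006/P_1996) = 4204.7 × 1.394 = 5861.35.

A$5,861.4 million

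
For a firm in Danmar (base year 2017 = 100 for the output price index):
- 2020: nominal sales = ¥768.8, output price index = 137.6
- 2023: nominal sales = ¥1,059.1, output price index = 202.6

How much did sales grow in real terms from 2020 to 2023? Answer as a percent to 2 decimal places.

Real sales 2020 = 768.8 / 1.376 = 558.72.
Real sales 2023 = 1059.1 / 2.026 = 522.75.
Real growth = 522.75 / 558.72 − 1 = -0.0644.

-6.44%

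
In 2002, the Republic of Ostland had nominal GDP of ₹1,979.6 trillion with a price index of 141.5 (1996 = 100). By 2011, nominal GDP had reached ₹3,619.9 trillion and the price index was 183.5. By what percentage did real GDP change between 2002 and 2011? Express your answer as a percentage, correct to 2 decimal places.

41.01%

Deflate each year: 2002 → 1979.6/1.415 = 1399.01; 2011 → 3619.9/1.835 = 1972.70.
So real GDP changed by 1972.70/1399.01 − 1 = 0.4101, i.e. 41.01%.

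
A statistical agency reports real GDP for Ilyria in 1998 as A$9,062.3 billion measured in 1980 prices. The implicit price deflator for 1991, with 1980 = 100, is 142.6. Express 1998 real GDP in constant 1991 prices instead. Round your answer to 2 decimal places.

Real GDP in 1991 prices = Real GDP in 1980 prices × (P_1991/P_1980) = 9062.3 × 1.426 = 12922.84.

A$12,922.84 billion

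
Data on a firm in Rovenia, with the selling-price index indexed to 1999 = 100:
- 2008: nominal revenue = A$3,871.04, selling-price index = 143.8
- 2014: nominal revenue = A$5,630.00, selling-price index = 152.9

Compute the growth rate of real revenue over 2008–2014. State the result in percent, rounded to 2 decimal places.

36.78%

Real revenue 2008 = 3871.04 / 1.438 = 2691.96.
Real revenue 2014 = 5630.00 / 1.529 = 3682.15.
Real growth = 3682.15 / 2691.96 − 1 = 0.3678.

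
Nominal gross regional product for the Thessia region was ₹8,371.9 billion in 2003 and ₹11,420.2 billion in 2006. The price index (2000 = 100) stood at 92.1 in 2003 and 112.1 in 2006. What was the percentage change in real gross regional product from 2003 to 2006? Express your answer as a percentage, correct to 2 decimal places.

12.07%

Real gross regional product 2003 = 8371.9 / 0.921 = 9090.01.
Real gross regional product 2006 = 11420.2 / 1.121 = 10187.51.
Real growth = 10187.51 / 9090.01 − 1 = 0.1207.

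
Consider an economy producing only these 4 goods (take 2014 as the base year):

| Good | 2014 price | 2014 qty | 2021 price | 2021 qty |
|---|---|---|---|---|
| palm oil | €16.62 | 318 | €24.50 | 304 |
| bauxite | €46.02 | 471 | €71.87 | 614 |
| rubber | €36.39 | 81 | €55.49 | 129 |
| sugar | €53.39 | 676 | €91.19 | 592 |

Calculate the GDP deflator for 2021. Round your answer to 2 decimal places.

Nominal GDP 2021 = 24.50·304 + 71.87·614 + 55.49·129 + 91.19·592 = 112718.87.
Real GDP 2021 (at 2014 prices) = 16.62·304 + 46.02·614 + 36.39·129 + 53.39·592 = 69609.95.
Deflator = Nominal/Real × 100 = 112718.87/69609.95 × 100 = 161.929.

161.93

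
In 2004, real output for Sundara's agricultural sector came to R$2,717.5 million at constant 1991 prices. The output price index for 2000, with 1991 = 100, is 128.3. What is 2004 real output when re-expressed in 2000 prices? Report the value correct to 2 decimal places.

R$3,486.55 million

Real output in 2000 prices = Real output in 1991 prices × (P_2000/P_1991) = 2717.5 × 1.283 = 3486.55.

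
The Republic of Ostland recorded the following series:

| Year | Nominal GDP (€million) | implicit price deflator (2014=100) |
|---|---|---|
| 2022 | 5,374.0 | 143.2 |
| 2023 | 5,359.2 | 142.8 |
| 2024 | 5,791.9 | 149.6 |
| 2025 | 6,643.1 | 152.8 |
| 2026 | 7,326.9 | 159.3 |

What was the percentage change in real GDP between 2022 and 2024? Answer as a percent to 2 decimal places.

Real GDP 2022 = 5374.0/1.432 = 3752.79.
Real GDP 2024 = 5791.9/1.496 = 3871.59.
Change = 3871.59/3752.79 − 1 = 0.0317.

3.17%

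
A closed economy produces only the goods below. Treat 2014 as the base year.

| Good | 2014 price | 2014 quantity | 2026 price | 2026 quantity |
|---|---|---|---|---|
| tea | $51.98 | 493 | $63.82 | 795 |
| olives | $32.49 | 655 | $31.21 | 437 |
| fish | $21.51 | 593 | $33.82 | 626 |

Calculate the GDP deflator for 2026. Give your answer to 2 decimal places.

Nominal GDP 2026 = 63.82·795 + 31.21·437 + 33.82·626 = 85546.99.
Real GDP 2026 (at 2014 prices) = 51.98·795 + 32.49·437 + 21.51·626 = 68987.49.
Deflator = Nominal/Real × 100 = 85546.99/68987.49 × 100 = 124.004.

124.00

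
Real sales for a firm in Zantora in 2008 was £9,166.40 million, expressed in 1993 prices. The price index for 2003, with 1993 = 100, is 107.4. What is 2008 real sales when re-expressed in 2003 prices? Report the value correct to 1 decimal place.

Real sales in 2003 prices = Real sales in 1993 prices × (P_2003/P_1993) = 9166.40 × 1.074 = 9844.71.

£9,844.7 million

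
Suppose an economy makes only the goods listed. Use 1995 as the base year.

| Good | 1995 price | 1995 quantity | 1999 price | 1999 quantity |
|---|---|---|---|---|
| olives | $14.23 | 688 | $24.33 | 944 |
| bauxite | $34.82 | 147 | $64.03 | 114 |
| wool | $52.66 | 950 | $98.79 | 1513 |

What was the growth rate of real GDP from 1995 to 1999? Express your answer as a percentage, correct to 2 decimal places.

49.50%

Real GDP 1995 = Nominal GDP 1995 = 14.23·688 + 34.82·147 + 52.66·950 = 64935.78.
Real GDP 1999 (at 1995 prices) = 14.23·944 + 34.82·114 + 52.66·1513 = 97077.18.
Real growth = 97077.18/64935.78 − 1 = 0.4950.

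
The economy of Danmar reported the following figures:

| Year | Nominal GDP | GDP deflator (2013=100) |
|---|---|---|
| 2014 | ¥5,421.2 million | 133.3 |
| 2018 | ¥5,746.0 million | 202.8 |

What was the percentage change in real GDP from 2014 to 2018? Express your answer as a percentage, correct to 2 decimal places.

-30.33%

Deflate each year: 2014 → 5421.2/1.333 = 4066.92; 2018 → 5746.0/2.028 = 2833.33.
So real GDP changed by 2833.33/4066.92 − 1 = -0.3033, i.e. -30.33%.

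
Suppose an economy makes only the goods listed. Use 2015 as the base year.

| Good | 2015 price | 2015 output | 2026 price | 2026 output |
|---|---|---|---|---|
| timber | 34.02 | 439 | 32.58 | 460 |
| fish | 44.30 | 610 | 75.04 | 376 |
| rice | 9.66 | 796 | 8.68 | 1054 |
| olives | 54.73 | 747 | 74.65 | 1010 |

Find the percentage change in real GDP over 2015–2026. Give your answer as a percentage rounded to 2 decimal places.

7.99%

Real GDP 2015 = Nominal GDP 2015 = 34.02·439 + 44.30·610 + 9.66·796 + 54.73·747 = 90530.45.
Real GDP 2026 (at 2015 prices) = 34.02·460 + 44.30·376 + 9.66·1054 + 54.73·1010 = 97764.94.
Real growth = 97764.94/90530.45 − 1 = 0.0799.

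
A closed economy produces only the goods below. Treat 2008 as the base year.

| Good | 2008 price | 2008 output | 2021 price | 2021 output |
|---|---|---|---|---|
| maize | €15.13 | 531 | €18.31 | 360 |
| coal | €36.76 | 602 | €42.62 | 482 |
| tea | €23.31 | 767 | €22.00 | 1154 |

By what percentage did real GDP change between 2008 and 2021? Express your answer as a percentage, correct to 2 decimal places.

Real GDP 2008 = Nominal GDP 2008 = 15.13·531 + 36.76·602 + 23.31·767 = 48042.32.
Real GDP 2021 (at 2008 prices) = 15.13·360 + 36.76·482 + 23.31·1154 = 50064.86.
Real growth = 50064.86/48042.32 − 1 = 0.0421.

4.21%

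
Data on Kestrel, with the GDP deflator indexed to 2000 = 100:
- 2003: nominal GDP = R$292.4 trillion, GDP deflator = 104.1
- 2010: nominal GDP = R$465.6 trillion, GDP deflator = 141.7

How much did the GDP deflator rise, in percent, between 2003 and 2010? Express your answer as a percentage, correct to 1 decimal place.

Price-level change = 141.7 / 104.1 − 1 = 0.3612.

36.1%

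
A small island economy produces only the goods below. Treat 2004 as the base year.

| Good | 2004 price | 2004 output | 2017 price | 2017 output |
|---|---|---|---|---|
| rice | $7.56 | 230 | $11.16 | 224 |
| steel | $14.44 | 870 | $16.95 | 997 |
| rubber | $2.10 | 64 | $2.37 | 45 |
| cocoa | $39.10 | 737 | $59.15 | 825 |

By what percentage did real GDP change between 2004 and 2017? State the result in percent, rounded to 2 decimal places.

Real GDP 2004 = Nominal GDP 2004 = 7.56·230 + 14.44·870 + 2.10·64 + 39.10·737 = 43252.70.
Real GDP 2017 (at 2004 prices) = 7.56·224 + 14.44·997 + 2.10·45 + 39.10·825 = 48442.12.
Real growth = 48442.12/43252.70 − 1 = 0.1200.

12.00%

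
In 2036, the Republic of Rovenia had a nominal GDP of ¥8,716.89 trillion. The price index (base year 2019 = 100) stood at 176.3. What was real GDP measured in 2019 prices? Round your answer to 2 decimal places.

Real GDP = Nominal / (price index/100) = 8716.89 / 1.763 = 4944.35.

¥4,944.35 trillion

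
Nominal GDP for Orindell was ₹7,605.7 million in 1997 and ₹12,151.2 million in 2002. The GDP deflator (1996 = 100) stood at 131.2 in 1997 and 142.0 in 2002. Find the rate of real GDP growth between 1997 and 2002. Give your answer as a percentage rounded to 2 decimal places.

Real GDP 1997 = 7605.7 / 1.312 = 5797.03.
Real GDP 2002 = 12151.2 / 1.420 = 8557.18.
Real growth = 8557.18 / 5797.03 − 1 = 0.4761.

47.61%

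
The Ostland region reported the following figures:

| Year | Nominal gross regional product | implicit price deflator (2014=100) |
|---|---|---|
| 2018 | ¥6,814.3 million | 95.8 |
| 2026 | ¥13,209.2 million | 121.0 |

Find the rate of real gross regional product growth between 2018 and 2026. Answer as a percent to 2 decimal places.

53.47%

Deflate each year: 2018 → 6814.3/0.958 = 7113.05; 2026 → 13209.2/1.210 = 10916.69.
So real gross regional product changed by 10916.69/7113.05 − 1 = 0.5347, i.e. 53.47%.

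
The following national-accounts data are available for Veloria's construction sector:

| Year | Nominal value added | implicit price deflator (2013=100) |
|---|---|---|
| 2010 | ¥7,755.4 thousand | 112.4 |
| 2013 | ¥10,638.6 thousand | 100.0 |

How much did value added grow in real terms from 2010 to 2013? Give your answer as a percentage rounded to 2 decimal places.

Deflate each year: 2010 → 7755.4/1.124 = 6899.82; 2013 → 10638.6/1.000 = 10638.60.
So real value added changed by 10638.60/6899.82 − 1 = 0.5419, i.e. 54.19%.

54.19%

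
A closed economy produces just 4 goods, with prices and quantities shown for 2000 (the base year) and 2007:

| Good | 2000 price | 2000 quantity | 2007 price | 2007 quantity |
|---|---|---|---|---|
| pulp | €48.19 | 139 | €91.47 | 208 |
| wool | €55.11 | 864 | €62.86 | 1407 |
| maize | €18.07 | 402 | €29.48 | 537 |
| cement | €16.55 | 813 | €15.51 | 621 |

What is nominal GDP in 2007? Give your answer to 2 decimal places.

Nominal GDP 2007 = Σ (p_2007 × q_2007) = 91.47·208 + 62.86·1407 + 29.48·537 + 15.51·621 = 132932.25.

€132932.25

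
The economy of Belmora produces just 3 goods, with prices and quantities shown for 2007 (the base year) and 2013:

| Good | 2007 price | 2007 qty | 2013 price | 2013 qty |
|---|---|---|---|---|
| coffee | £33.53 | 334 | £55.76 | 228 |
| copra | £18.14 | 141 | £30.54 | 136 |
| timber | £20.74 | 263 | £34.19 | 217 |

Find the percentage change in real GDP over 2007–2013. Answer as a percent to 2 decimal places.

-23.94%

Real GDP 2007 = Nominal GDP 2007 = 33.53·334 + 18.14·141 + 20.74·263 = 19211.38.
Real GDP 2013 (at 2007 prices) = 33.53·228 + 18.14·136 + 20.74·217 = 14612.46.
Real growth = 14612.46/19211.38 − 1 = -0.2394.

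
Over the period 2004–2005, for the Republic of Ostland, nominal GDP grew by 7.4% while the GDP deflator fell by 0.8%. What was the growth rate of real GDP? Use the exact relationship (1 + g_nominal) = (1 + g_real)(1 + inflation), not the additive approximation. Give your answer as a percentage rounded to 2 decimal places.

(1 + g_nom) = (1 + g_real)(1 + π), so g_real = 1.0740 / 0.9920 − 1 = 0.08266.

8.27%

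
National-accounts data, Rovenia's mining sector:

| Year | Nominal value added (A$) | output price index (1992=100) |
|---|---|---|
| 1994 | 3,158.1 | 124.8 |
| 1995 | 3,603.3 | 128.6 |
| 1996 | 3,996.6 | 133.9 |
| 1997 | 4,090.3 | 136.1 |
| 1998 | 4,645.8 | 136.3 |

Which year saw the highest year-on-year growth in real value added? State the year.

1995: real = 3603.3/1.286 = 2801.94; growth vs 1994 (2530.53) = 10.73%.
1996: real = 3996.6/1.339 = 2984.76; growth vs 1995 (2801.94) = 6.52%.
1997: real = 4090.3/1.361 = 3005.36; growth vs 1996 (2984.76) = 0.69%.
1998: real = 4645.8/1.363 = 3408.51; growth vs 1997 (3005.36) = 13.41%.

1998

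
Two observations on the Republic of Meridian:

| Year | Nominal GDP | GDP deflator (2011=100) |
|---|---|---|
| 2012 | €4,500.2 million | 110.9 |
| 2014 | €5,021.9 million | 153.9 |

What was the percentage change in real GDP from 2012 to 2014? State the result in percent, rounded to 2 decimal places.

-19.59%

Deflate each year: 2012 → 4500.2/1.109 = 4057.89; 2014 → 5021.9/1.539 = 3263.09.
So real GDP changed by 3263.09/4057.89 − 1 = -0.1959, i.e. -19.59%.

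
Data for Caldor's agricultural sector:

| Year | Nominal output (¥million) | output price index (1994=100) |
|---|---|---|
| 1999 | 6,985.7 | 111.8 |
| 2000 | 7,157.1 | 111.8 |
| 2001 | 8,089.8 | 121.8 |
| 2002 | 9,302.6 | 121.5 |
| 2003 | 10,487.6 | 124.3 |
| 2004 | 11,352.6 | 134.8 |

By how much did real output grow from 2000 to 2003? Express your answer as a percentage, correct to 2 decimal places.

Real output 2000 = 7157.1/1.118 = 6401.70.
Real output 2003 = 10487.6/1.243 = 8437.33.
Change = 8437.33/6401.70 − 1 = 0.3180.

31.80%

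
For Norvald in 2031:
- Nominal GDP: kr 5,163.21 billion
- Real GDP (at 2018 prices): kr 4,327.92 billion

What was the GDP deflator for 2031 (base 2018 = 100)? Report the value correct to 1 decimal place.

GDP deflator = (Nominal / Real) × 100 = 5163.21 / 4327.92 × 100 = 119.30.

119.3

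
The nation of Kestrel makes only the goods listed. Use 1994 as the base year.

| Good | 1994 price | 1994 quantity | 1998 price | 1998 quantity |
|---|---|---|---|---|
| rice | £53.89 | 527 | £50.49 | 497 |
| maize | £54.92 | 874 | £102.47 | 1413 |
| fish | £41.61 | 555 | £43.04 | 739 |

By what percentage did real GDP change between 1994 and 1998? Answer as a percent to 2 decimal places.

35.82%

Real GDP 1994 = Nominal GDP 1994 = 53.89·527 + 54.92·874 + 41.61·555 = 99493.66.
Real GDP 1998 (at 1994 prices) = 53.89·497 + 54.92·1413 + 41.61·739 = 135135.08.
Real growth = 135135.08/99493.66 − 1 = 0.3582.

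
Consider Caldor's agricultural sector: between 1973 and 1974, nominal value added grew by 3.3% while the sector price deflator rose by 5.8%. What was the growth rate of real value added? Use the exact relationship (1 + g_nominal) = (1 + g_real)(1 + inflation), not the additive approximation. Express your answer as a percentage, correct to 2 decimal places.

(1 + g_nom) = (1 + g_real)(1 + π), so g_real = 1.0330 / 1.0580 − 1 = -0.02363.

-2.36%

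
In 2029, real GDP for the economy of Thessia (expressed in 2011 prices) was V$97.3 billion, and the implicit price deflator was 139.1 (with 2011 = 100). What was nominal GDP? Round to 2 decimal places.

V$135.34 billion

Nominal GDP = Real × (implicit price deflator/100) = 97.3 × 1.391 = 135.34.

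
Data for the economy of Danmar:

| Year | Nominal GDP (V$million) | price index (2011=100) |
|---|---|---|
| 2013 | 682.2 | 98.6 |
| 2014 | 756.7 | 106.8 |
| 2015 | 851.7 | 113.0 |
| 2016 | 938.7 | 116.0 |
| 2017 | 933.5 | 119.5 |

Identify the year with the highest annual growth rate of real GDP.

2016

2014: real = 756.7/1.068 = 708.52; growth vs 2013 (691.89) = 2.40%.
2015: real = 851.7/1.130 = 753.72; growth vs 2014 (708.52) = 6.38%.
2016: real = 938.7/1.160 = 809.22; growth vs 2015 (753.72) = 7.36%.
2017: real = 933.5/1.195 = 781.17; growth vs 2016 (809.22) = -3.47%.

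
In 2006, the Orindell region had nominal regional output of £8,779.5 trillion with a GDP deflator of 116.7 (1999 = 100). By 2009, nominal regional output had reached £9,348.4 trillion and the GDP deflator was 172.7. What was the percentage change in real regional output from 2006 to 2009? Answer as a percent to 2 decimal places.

-28.05%

Deflate each year: 2006 → 8779.5/1.167 = 7523.14; 2009 → 9348.4/1.727 = 5413.09.
So real regional output changed by 5413.09/7523.14 − 1 = -0.2805, i.e. -28.05%.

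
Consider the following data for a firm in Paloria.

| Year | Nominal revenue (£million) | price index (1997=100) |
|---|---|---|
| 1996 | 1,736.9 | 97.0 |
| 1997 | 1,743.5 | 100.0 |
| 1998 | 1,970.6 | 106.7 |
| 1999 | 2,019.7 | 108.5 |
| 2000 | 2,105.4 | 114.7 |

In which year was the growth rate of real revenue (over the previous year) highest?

1997: real = 1743.5/1.000 = 1743.50; growth vs 1996 (1790.62) = -2.63%.
1998: real = 1970.6/1.067 = 1846.86; growth vs 1997 (1743.50) = 5.93%.
1999: real = 2019.7/1.085 = 1861.47; growth vs 1998 (1846.86) = 0.79%.
2000: real = 2105.4/1.147 = 1835.57; growth vs 1999 (1861.47) = -1.39%.

1998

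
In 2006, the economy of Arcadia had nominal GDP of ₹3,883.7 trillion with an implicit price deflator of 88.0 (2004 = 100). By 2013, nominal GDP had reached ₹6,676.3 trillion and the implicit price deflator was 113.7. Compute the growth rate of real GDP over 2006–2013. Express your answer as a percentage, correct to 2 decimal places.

33.05%

Real GDP 2006 = 3883.7 / 0.880 = 4413.30.
Real GDP 2013 = 6676.3 / 1.137 = 5871.86.
Real growth = 5871.86 / 4413.30 − 1 = 0.3305.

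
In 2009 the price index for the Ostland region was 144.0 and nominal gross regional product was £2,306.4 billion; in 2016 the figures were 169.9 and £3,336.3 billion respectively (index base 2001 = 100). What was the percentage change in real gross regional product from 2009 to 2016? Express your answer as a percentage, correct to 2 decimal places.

Deflate each year: 2009 → 2306.4/1.440 = 1601.67; 2016 → 3336.3/1.699 = 1963.68.
So real gross regional product changed by 1963.68/1601.67 − 1 = 0.2260, i.e. 22.60%.

22.60%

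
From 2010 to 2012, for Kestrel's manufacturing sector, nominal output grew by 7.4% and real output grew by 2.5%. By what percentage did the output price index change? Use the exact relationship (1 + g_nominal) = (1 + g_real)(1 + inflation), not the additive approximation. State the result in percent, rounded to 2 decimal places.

4.78%

(1 + g_nom) = (1 + g_real)(1 + π), so π = 1.0740 / 1.0250 − 1 = 0.04780.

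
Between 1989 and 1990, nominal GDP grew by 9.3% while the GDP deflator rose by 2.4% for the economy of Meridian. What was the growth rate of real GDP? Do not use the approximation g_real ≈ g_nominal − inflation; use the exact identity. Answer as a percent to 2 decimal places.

(1 + g_nom) = (1 + g_real)(1 + π), so g_real = 1.0930 / 1.0240 − 1 = 0.06738.

6.74%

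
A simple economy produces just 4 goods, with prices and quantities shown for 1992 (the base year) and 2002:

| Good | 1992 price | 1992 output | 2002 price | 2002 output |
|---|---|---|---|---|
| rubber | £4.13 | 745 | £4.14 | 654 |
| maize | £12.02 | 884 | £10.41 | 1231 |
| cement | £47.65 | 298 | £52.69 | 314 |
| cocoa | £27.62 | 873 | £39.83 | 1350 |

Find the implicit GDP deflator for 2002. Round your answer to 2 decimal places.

Nominal GDP 2002 = 4.14·654 + 10.41·1231 + 52.69·314 + 39.83·1350 = 85837.43.
Real GDP 2002 (at 1992 prices) = 4.13·654 + 12.02·1231 + 47.65·314 + 27.62·1350 = 69746.74.
Deflator = Nominal/Real × 100 = 85837.43/69746.74 × 100 = 123.070.

123.07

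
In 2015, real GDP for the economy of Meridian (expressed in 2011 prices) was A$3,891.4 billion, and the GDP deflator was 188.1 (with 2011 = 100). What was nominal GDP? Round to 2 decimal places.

Nominal GDP = Real × (GDP deflator/100) = 3891.4 × 1.881 = 7319.72.

A$7,319.72 billion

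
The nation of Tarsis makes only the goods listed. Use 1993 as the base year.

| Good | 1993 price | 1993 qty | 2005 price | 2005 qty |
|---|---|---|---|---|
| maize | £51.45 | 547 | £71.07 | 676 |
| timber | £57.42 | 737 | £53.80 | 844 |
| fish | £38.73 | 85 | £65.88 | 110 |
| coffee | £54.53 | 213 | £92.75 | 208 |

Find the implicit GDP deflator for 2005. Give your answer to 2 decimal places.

121.39

Nominal GDP 2005 = 71.07·676 + 53.80·844 + 65.88·110 + 92.75·208 = 119989.32.
Real GDP 2005 (at 1993 prices) = 51.45·676 + 57.42·844 + 38.73·110 + 54.53·208 = 98845.22.
Deflator = Nominal/Real × 100 = 119989.32/98845.22 × 100 = 121.391.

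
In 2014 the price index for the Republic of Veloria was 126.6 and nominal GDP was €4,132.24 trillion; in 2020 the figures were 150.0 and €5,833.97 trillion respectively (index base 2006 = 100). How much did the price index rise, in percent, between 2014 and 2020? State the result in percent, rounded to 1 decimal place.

Price-level change = 150.0 / 126.6 − 1 = 0.1848.

18.5%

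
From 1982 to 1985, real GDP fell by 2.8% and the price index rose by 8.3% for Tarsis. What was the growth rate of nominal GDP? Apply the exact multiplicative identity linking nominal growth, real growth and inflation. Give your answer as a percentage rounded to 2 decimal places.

5.27%

(1 + g_nom) = (1 + g_real)(1 + π) = 0.9720 × 1.0830 = 1.05268.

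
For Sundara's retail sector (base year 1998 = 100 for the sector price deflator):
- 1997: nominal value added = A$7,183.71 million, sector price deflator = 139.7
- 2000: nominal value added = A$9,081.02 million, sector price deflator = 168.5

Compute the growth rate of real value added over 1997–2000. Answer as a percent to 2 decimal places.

4.81%

Real value added 1997 = 7183.71 / 1.397 = 5142.24.
Real value added 2000 = 9081.02 / 1.685 = 5389.33.
Real growth = 5389.33 / 5142.24 − 1 = 0.0481.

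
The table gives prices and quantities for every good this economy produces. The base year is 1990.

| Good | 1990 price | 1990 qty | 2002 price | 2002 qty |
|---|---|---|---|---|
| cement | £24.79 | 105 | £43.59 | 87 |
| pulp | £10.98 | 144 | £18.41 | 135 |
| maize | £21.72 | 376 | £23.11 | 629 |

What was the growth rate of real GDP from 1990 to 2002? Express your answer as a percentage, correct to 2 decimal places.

40.08%

Real GDP 1990 = Nominal GDP 1990 = 24.79·105 + 10.98·144 + 21.72·376 = 12350.79.
Real GDP 2002 (at 1990 prices) = 24.79·87 + 10.98·135 + 21.72·629 = 17300.91.
Real growth = 17300.91/12350.79 − 1 = 0.4008.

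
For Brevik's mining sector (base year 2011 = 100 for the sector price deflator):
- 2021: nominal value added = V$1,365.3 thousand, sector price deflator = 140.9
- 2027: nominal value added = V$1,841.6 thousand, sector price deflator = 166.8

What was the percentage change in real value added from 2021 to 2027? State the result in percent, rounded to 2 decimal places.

Real value added 2021 = 1365.3 / 1.409 = 968.99.
Real value added 2027 = 1841.6 / 1.668 = 1104.08.
Real growth = 1104.08 / 968.99 − 1 = 0.1394.

13.94%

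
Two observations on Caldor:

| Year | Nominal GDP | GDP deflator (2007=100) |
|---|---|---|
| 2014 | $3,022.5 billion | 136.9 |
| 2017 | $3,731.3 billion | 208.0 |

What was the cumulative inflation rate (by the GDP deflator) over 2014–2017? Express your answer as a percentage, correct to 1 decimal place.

51.9%

Price-level change = 208.0 / 136.9 − 1 = 0.5194.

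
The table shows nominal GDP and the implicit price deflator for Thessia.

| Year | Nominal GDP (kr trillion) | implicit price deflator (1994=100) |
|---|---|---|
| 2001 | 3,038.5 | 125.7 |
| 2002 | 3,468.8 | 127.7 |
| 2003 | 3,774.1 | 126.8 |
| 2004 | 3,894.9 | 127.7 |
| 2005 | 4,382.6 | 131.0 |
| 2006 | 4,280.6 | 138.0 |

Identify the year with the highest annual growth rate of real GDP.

2002

2002: real = 3468.8/1.277 = 2716.37; growth vs 2001 (2417.26) = 12.37%.
2003: real = 3774.1/1.268 = 2976.42; growth vs 2002 (2716.37) = 9.57%.
2004: real = 3894.9/1.277 = 3050.04; growth vs 2003 (2976.42) = 2.47%.
2005: real = 4382.6/1.310 = 3345.50; growth vs 2004 (3050.04) = 9.69%.
2006: real = 4280.6/1.380 = 3101.88; growth vs 2005 (3345.50) = -7.28%.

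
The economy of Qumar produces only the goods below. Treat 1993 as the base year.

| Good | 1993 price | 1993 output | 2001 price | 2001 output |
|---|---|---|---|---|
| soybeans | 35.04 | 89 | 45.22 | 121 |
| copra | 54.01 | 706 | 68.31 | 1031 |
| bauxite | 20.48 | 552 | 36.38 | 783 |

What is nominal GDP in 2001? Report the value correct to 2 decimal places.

Nominal GDP 2001 = Σ (p_2001 × q_2001) = 45.22·121 + 68.31·1031 + 36.38·783 = 104384.77.

104384.77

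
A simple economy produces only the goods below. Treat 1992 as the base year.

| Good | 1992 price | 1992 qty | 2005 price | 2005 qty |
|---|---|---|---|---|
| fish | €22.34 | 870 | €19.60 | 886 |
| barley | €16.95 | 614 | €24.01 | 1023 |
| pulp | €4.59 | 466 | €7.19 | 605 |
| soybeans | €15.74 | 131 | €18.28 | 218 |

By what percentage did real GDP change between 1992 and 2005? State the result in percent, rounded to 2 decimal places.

Real GDP 1992 = Nominal GDP 1992 = 22.34·870 + 16.95·614 + 4.59·466 + 15.74·131 = 34043.98.
Real GDP 2005 (at 1992 prices) = 22.34·886 + 16.95·1023 + 4.59·605 + 15.74·218 = 43341.36.
Real growth = 43341.36/34043.98 − 1 = 0.2731.

27.31%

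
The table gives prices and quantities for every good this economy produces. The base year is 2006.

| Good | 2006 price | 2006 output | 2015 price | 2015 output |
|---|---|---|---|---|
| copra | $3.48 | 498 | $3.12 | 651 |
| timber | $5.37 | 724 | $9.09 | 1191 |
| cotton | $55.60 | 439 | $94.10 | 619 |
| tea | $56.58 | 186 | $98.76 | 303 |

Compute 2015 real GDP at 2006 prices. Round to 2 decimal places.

Real GDP 2015 = Σ (p_2006 × q_2015) = 3.48·651 + 5.37·1191 + 55.60·619 + 56.58·303 = 60221.29.

$60221.29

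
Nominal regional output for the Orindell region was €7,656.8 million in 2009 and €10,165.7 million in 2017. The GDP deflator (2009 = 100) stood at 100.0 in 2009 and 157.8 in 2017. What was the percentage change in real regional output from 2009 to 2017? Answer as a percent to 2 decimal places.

-15.86%

Real regional output 2009 = 7656.8 / 1.000 = 7656.80.
Real regional output 2017 = 10165.7 / 1.578 = 6442.14.
Real growth = 6442.14 / 7656.80 − 1 = -0.1586.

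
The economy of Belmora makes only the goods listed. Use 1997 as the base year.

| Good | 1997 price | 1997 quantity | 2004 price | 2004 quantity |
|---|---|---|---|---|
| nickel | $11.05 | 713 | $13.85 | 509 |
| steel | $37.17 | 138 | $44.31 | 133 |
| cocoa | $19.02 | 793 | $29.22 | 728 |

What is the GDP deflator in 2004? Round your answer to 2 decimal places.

140.14

Nominal GDP 2004 = 13.85·509 + 44.31·133 + 29.22·728 = 34215.04.
Real GDP 2004 (at 1997 prices) = 11.05·509 + 37.17·133 + 19.02·728 = 24414.62.
Deflator = Nominal/Real × 100 = 34215.04/24414.62 × 100 = 140.142.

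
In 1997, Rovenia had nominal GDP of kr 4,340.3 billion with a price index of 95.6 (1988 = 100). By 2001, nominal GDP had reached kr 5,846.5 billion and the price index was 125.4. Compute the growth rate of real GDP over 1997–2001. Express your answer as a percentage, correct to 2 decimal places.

Deflate each year: 1997 → 4340.3/0.956 = 4540.06; 2001 → 5846.5/1.254 = 4662.28.
So real GDP changed by 4662.28/4540.06 − 1 = 0.0269, i.e. 2.69%.

2.69%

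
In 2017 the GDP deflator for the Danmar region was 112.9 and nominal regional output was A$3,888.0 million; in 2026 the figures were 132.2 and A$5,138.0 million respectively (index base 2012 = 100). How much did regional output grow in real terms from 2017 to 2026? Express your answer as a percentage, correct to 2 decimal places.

12.86%

Deflate each year: 2017 → 3888.0/1.129 = 3443.76; 2026 → 5138.0/1.322 = 3886.54.
So real regional output changed by 3886.54/3443.76 − 1 = 0.1286, i.e. 12.86%.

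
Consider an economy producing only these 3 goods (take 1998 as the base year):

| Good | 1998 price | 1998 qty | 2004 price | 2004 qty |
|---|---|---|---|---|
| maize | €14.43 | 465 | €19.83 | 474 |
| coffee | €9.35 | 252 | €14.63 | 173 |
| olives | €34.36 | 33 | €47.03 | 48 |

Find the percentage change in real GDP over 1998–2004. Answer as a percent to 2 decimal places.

Real GDP 1998 = Nominal GDP 1998 = 14.43·465 + 9.35·252 + 34.36·33 = 10200.03.
Real GDP 2004 (at 1998 prices) = 14.43·474 + 9.35·173 + 34.36·48 = 10106.65.
Real growth = 10106.65/10200.03 − 1 = -0.0092.

-0.92%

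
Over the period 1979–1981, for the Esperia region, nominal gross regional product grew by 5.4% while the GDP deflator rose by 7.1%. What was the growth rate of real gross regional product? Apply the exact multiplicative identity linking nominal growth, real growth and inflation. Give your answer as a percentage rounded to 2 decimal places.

(1 + g_nom) = (1 + g_real)(1 + π), so g_real = 1.0540 / 1.0710 − 1 = -0.01587.

-1.59%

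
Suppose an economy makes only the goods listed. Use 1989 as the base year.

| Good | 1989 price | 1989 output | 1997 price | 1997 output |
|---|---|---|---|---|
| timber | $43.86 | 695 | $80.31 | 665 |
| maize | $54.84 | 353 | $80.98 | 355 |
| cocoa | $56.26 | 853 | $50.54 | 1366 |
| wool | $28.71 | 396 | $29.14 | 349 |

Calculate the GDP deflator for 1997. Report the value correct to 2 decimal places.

Nominal GDP 1997 = 80.31·665 + 80.98·355 + 50.54·1366 + 29.14·349 = 161361.55.
Real GDP 1997 (at 1989 prices) = 43.86·665 + 54.84·355 + 56.26·1366 + 28.71·349 = 135506.05.
Deflator = Nominal/Real × 100 = 161361.55/135506.05 × 100 = 119.081.

119.08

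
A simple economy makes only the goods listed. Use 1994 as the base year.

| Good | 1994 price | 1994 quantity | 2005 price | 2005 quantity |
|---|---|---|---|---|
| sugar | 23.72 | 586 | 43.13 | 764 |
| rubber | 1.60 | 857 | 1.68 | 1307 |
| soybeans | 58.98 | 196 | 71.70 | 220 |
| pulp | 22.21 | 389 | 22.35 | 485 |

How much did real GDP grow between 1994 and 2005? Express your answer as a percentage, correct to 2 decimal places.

23.93%

Real GDP 1994 = Nominal GDP 1994 = 23.72·586 + 1.60·857 + 58.98·196 + 22.21·389 = 35470.89.
Real GDP 2005 (at 1994 prices) = 23.72·764 + 1.60·1307 + 58.98·220 + 22.21·485 = 43960.73.
Real growth = 43960.73/35470.89 − 1 = 0.2393.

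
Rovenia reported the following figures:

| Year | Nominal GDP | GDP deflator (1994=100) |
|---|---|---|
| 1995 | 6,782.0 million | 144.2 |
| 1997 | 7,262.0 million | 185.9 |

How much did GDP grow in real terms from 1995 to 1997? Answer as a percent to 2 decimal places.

Real GDP 1995 = 6782.0 / 1.442 = 4703.19.
Real GDP 1997 = 7262.0 / 1.859 = 3906.40.
Real growth = 3906.40 / 4703.19 − 1 = -0.1694.

-16.94%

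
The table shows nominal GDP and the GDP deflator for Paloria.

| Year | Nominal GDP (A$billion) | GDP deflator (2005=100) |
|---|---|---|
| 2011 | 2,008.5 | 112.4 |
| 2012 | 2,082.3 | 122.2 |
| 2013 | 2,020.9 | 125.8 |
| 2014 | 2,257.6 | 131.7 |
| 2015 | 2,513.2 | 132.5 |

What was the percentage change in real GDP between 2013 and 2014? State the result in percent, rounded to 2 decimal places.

Real GDP 2013 = 2020.9/1.258 = 1606.44.
Real GDP 2014 = 2257.6/1.317 = 1714.20.
Change = 1714.20/1606.44 − 1 = 0.0671.

6.71%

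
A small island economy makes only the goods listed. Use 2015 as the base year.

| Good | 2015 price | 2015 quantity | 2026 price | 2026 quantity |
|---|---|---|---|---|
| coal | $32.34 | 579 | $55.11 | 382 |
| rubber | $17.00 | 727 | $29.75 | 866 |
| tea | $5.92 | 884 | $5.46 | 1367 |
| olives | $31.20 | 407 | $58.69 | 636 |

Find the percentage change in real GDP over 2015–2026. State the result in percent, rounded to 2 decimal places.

12.23%

Real GDP 2015 = Nominal GDP 2015 = 32.34·579 + 17.00·727 + 5.92·884 + 31.20·407 = 49015.54.
Real GDP 2026 (at 2015 prices) = 32.34·382 + 17.00·866 + 5.92·1367 + 31.20·636 = 55011.72.
Real growth = 55011.72/49015.54 − 1 = 0.1223.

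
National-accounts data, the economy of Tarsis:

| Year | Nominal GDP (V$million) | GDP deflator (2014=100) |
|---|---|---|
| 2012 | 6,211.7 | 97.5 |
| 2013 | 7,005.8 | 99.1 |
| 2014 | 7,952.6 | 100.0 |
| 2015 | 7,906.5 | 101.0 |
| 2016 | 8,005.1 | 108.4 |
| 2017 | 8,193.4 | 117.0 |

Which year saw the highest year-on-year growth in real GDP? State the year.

2013: real = 7005.8/0.991 = 7069.42; growth vs 2012 (6370.97) = 10.96%.
2014: real = 7952.6/1.000 = 7952.60; growth vs 2013 (7069.42) = 12.49%.
2015: real = 7906.5/1.010 = 7828.22; growth vs 2014 (7952.60) = -1.56%.
2016: real = 8005.1/1.084 = 7384.78; growth vs 2015 (7828.22) = -5.66%.
2017: real = 8193.4/1.170 = 7002.91; growth vs 2016 (7384.78) = -5.17%.

2014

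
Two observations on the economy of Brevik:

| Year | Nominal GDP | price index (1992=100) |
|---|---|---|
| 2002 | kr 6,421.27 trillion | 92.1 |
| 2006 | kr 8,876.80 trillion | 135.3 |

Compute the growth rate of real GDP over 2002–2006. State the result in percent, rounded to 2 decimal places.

-5.90%

Real GDP 2002 = 6421.27 / 0.921 = 6972.06.
Real GDP 2006 = 8876.80 / 1.353 = 6560.83.
Real growth = 6560.83 / 6972.06 − 1 = -0.0590.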